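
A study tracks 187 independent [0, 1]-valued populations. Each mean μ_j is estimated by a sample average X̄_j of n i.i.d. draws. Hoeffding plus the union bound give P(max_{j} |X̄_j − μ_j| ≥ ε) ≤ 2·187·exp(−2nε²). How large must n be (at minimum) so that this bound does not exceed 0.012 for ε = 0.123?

Need 2·187·exp(−2nε²) ≤ 0.012, i.e. exp(−2nε²) ≤ 0.012/374.
So 2nε² ≥ ln(374/0.012) = 10.347104.
Hence n ≥ 10.347104/(2·0.123²) = 341.963.
The smallest integer n is 342.

342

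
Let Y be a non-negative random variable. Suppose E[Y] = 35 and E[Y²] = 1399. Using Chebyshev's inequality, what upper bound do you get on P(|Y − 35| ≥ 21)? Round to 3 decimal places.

Var(Y) = E[Y²] − (E[Y])² = 1399 − 1225 = 174.
Chebyshev's inequality: P(|Y − μ| ≥ t) ≤ Var(Y)/t² = 174/441 = 0.3946.

0.395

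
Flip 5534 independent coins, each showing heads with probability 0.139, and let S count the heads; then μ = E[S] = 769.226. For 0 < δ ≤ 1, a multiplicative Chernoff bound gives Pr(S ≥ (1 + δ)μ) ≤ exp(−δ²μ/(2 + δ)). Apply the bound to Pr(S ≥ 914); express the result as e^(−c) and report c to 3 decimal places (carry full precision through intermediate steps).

12.452

Write 914 = (1 + δ)μ, so δ = 914/769.226 − 1 = 0.1882074…
Then the exponent is δ²μ/(2 + δ) = (914 − μ)² / (μ·(2 + δ)) = 12.451989.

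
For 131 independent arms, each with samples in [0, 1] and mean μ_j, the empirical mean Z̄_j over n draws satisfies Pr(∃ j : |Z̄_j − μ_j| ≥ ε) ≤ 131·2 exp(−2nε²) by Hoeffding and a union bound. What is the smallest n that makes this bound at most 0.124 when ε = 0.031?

Need 2·131·exp(−2nε²) ≤ 0.124, i.e. exp(−2nε²) ≤ 0.124/262.
So 2nε² ≥ ln(262/0.124) = 7.655818.
Hence n ≥ 7.655818/(2·0.031²) = 3983.256.
The smallest integer n is 3984.

3984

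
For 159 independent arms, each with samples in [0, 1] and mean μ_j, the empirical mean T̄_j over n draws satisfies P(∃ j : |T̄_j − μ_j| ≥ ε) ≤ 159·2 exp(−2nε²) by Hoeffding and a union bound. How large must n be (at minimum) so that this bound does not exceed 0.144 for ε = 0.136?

209

Need 2·159·exp(−2nε²) ≤ 0.144, i.e. exp(−2nε²) ≤ 0.144/318.
So 2nε² ≥ ln(318/0.144) = 7.699993.
Hence n ≥ 7.699993/(2·0.136²) = 208.153.
The smallest integer n is 209.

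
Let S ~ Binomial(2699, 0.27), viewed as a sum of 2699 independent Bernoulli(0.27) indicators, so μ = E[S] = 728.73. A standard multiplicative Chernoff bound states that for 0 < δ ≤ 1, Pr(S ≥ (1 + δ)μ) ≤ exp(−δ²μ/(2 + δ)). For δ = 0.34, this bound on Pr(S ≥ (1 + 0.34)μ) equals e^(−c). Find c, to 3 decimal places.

c = δ²μ/(2 + δ) = 0.34²·728.73/(2 + 0.34) = 36.0005.

36.001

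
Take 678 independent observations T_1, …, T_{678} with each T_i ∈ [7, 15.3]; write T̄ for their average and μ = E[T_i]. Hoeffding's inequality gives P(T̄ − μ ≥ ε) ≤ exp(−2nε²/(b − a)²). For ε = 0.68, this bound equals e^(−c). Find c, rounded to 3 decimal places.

9.102

c = 2nε²/(b − a)² = 2·678·0.68² / 8.3² = 9.1017.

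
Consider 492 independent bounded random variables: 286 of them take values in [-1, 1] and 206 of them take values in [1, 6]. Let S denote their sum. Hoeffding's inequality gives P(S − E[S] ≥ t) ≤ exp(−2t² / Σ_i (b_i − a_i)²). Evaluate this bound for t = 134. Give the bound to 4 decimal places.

Σ(b_i − a_i)² = 286·2² + 206·5² = 6294.
Exponent = 2·134² / 6294 = 5.70575.
Bound = exp(−5.70575) = 0.00333.

0.0033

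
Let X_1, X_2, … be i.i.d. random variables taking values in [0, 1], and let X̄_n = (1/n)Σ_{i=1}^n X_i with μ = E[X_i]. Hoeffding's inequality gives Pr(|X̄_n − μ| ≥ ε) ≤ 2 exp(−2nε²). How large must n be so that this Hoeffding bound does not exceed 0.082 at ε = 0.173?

Require 2·exp(−2nε²) ≤ 0.082, i.e. 2nε² ≥ ln(2/0.082) = 3.194183.
So n ≥ 3.194183 / (2·0.173²) = 53.363.
The smallest integer n is 54.

54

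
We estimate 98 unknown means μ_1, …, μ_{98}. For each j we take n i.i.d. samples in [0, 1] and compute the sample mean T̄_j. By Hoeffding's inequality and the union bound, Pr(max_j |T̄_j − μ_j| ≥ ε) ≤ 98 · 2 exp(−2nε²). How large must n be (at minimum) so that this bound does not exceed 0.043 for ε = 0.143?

206

Need 2·98·exp(−2nε²) ≤ 0.043, i.e. exp(−2nε²) ≤ 0.043/196.
So 2nε² ≥ ln(196/0.043) = 8.424670.
Hence n ≥ 8.424670/(2·0.143²) = 205.992.
The smallest integer n is 206.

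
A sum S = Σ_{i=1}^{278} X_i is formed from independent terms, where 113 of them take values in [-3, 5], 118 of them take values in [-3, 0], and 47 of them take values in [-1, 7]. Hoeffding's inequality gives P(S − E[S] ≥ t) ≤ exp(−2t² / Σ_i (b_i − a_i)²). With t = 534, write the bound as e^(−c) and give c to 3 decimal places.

Σ(b_i − a_i)² = 113·8² + 118·3² + 47·8² = 11302.
c = 2t² / 11302 = 2·534² / 11302 = 50.4612.

50.461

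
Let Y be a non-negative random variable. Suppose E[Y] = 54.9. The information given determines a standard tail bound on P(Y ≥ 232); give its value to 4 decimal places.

0.2366

Only the mean of a non-negative variable is known, so Markov's inequality is the applicable tail bound.
Markov's inequality: for a non-negative random variable, P(Y ≥ a) ≤ E[Y]/a.
Here E[Y] = 54.9 and a = 232, so the bound is 54.9/232 = 0.2366.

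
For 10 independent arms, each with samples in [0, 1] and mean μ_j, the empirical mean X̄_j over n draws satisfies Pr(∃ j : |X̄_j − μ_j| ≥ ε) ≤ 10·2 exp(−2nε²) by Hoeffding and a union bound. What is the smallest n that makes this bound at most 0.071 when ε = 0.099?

Need 2·10·exp(−2nε²) ≤ 0.071, i.e. exp(−2nε²) ≤ 0.071/20.
So 2nε² ≥ ln(20/0.071) = 5.640808.
Hence n ≥ 5.640808/(2·0.099²) = 287.767.
The smallest integer n is 288.

288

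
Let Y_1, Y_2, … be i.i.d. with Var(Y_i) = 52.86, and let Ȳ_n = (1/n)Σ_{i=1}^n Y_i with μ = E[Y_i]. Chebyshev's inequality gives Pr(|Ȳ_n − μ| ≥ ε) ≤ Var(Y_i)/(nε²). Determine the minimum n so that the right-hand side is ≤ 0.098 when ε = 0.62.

1404

Require 52.86/(n·0.62²) ≤ 0.098, i.e. n ≥ 52.86/(0.098·0.62²) = 1403.194.
The smallest integer n is 1404.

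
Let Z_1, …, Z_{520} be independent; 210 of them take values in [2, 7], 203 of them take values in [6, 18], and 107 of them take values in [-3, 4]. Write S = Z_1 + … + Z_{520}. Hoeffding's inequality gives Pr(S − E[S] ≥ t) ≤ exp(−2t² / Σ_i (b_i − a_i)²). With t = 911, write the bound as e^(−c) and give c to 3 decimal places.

41.783

Σ(b_i − a_i)² = 210·5² + 203·12² + 107·7² = 39725.
c = 2t² / 39725 = 2·911² / 39725 = 41.7833.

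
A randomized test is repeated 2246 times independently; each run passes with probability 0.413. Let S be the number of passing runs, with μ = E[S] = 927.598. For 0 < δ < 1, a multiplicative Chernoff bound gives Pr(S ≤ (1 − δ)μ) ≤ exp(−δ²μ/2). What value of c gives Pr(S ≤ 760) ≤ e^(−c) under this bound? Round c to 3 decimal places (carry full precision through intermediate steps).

Write 760 = (1 − δ)μ, so δ = 1 − 760/927.598 = 0.1806796…
Then the exponent is δ²μ/2 = (μ − 760)²/(2μ) = 15.140767.

15.141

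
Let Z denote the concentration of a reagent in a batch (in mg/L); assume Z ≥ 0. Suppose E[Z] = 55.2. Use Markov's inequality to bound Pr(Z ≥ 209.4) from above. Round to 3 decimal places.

0.264

Markov's inequality: for a non-negative random variable, Pr(Z ≥ a) ≤ E[Z]/a.
Here E[Z] = 55.2 and a = 209.4, so the bound is 55.2/209.4 = 0.2636.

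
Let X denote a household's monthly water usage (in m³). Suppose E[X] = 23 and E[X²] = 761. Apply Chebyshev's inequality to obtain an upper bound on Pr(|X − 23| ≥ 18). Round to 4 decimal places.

0.7160

Var(X) = E[X²] − (E[X])² = 761 − 529 = 232.
Chebyshev's inequality: Pr(|X − μ| ≥ t) ≤ Var(X)/t² = 232/324 = 0.7160.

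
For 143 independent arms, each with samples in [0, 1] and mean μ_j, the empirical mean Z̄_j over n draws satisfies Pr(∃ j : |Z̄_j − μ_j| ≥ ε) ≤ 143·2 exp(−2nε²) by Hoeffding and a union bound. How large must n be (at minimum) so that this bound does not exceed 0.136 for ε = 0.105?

347

Need 2·143·exp(−2nε²) ≤ 0.136, i.e. exp(−2nε²) ≤ 0.136/286.
So 2nε² ≥ ln(286/0.136) = 7.651092.
Hence n ≥ 7.651092/(2·0.105²) = 346.988.
The smallest integer n is 347.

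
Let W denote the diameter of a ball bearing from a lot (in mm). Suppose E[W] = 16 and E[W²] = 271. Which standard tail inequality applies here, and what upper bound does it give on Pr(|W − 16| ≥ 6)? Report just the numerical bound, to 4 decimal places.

The first two moments determine the variance, so Chebyshev's inequality is the sharpest standard bound available.
Var(W) = E[W²] − (E[W])² = 271 − 256 = 15.
Chebyshev's inequality: Pr(|W − μ| ≥ t) ≤ Var(W)/t² = 15/36 = 0.4167.

0.4167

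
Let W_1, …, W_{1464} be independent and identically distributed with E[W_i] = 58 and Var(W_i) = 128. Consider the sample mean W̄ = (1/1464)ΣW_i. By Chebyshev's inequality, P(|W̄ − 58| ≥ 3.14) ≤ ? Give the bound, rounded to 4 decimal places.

Var(W̄) = Var(W_i)/n = 128/1464 = 0.087432.
Chebyshev: P(|W̄ − 58| ≥ 3.14) ≤ Var(W̄)/(3.14)² = 128/(1464·3.14²) = 0.0089.

0.0089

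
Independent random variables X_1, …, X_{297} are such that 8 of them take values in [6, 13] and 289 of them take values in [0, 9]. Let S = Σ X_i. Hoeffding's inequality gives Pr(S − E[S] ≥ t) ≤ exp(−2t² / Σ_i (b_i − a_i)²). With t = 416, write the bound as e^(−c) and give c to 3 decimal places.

Σ(b_i − a_i)² = 8·7² + 289·9² = 23801.
c = 2t² / 23801 = 2·416² / 23801 = 14.5419.

14.542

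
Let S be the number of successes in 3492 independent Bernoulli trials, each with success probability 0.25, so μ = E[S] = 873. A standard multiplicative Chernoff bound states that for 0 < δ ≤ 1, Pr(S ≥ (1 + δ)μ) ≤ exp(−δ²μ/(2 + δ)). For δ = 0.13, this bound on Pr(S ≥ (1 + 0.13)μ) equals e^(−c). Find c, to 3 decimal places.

c = δ²μ/(2 + δ) = 0.13²·873/(2 + 0.13) = 6.9266.

6.927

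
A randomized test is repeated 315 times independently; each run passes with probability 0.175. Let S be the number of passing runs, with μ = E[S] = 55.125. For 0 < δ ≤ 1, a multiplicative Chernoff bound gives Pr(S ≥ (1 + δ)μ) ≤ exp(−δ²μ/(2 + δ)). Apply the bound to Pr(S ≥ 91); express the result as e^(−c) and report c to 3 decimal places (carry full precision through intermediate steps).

8.808

Write 91 = (1 + δ)μ, so δ = 91/55.125 − 1 = 0.6507937…
Then the exponent is δ²μ/(2 + δ) = (91 − μ)² / (μ·(2 + δ)) = 8.807635.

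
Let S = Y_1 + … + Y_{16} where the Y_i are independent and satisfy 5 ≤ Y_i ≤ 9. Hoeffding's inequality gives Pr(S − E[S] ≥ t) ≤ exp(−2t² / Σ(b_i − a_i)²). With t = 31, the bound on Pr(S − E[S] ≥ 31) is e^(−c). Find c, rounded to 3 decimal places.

Σ(b_i − a_i)² = 16·(4)² = 256.
c = 2t²/256 = 2·31²/256 = 7.5078.

7.508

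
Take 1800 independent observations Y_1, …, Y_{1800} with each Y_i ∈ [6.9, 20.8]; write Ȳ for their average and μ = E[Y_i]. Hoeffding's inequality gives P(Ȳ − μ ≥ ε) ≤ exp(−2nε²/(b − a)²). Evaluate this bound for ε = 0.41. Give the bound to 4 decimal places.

0.0436

Exponent: 2nε²/(b − a)² = 2·1800·0.41² / 13.9² = 3.13214.
Bound = exp(−3.13214) = 0.04362.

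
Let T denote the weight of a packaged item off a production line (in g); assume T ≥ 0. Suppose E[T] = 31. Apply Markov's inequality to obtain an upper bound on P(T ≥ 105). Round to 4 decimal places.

Markov's inequality: for a non-negative random variable, P(T ≥ a) ≤ E[T]/a.
Here E[T] = 31 and a = 105, so the bound is 31/105 = 0.2952.

0.2952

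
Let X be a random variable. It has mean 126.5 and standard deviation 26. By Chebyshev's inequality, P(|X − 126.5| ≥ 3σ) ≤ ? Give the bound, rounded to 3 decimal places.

Chebyshev: P(|X − μ| ≥ t) ≤ Var(X)/t².
Var(X) = σ² = 26² = 676.
t = 3·26 = 78.
Bound = 676 / 6084 = 0.1111.

0.111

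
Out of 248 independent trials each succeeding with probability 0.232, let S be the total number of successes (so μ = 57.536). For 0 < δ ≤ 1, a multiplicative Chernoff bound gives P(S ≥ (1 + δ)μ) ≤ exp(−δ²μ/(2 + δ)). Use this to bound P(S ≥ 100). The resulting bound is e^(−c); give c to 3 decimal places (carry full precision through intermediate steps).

11.446

Write 100 = (1 + δ)μ, so δ = 100/57.536 − 1 = 0.7380423…
Then the exponent is δ²μ/(2 + δ) = (100 − μ)² / (μ·(2 + δ)) = 11.446217.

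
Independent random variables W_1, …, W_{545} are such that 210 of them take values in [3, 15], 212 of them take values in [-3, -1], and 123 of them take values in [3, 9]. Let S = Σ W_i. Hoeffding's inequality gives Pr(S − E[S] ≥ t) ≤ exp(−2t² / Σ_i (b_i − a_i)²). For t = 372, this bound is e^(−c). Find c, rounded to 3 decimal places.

7.793

Σ(b_i − a_i)² = 210·12² + 212·2² + 123·6² = 35516.
c = 2t² / 35516 = 2·372² / 35516 = 7.7928.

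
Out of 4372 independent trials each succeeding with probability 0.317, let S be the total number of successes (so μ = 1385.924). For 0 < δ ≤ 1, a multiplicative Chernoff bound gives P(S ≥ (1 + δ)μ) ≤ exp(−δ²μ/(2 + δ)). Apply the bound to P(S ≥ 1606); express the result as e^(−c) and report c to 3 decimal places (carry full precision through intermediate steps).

16.188

Write 1606 = (1 + δ)μ, so δ = 1606/1385.924 − 1 = 0.1587937…
Then the exponent is δ²μ/(2 + δ) = (1606 − μ)² / (μ·(2 + δ)) = 16.188060.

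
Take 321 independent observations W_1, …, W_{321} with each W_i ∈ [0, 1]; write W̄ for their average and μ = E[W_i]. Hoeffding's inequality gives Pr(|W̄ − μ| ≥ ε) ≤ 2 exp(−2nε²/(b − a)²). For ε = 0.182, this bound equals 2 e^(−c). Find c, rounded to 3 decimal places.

21.266

c = 2nε²/(b − a)² = 2·321·0.182² / 1² = 21.2656.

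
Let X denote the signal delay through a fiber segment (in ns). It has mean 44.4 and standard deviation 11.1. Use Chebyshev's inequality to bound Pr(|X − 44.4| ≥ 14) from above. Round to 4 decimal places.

Chebyshev: Pr(|X − μ| ≥ t) ≤ Var(X)/t².
Var(X) = σ² = 11.1² = 123.21.
Bound = 123.21 / 196 = 0.6286.

0.6286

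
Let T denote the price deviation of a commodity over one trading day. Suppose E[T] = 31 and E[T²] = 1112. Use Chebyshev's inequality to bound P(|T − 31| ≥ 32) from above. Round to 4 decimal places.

0.1475

Var(T) = E[T²] − (E[T])² = 1112 − 961 = 151.
Chebyshev's inequality: P(|T − μ| ≥ t) ≤ Var(T)/t² = 151/1024 = 0.1475.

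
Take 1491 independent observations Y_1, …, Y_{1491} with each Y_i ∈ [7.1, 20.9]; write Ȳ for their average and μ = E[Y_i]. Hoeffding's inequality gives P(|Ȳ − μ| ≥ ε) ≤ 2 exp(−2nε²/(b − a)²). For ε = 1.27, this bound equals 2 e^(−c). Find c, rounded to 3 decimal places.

c = 2nε²/(b − a)² = 2·1491·1.27² / 13.8² = 25.2556.

25.256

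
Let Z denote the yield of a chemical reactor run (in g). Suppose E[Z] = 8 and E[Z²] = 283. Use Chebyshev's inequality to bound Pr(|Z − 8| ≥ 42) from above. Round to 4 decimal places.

0.1241

Var(Z) = E[Z²] − (E[Z])² = 283 − 64 = 219.
Chebyshev's inequality: Pr(|Z − μ| ≥ t) ≤ Var(Z)/t² = 219/1764 = 0.1241.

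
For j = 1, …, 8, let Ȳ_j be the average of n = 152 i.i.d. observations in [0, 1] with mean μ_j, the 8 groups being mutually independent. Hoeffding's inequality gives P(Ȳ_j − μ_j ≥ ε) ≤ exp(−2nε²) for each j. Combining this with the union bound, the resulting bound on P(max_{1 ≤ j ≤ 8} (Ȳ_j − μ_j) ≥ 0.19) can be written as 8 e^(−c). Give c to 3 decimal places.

10.974

Union bound over the 8 events: P(max_{1 ≤ j ≤ 8} (Ȳ_j − μ_j) ≥ 0.19) ≤ 8·exp(−2nε²) = 8 exp(−2·152·0.19²).
So c = 2·152·0.19² = 10.9744.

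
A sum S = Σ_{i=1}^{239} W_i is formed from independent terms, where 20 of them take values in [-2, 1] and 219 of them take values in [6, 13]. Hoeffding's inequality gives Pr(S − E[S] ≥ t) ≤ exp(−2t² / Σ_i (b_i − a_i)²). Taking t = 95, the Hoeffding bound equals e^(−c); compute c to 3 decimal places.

Σ(b_i − a_i)² = 20·3² + 219·7² = 10911.
c = 2t² / 10911 = 2·95² / 10911 = 1.6543.

1.654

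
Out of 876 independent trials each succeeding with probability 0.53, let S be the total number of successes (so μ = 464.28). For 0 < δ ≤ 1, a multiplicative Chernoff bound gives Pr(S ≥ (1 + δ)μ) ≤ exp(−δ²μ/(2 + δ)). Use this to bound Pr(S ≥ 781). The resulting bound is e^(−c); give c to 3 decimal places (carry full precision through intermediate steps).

Write 781 = (1 + δ)μ, so δ = 781/464.28 − 1 = 0.6821745…
Then the exponent is δ²μ/(2 + δ) = (781 − μ)² / (μ·(2 + δ)) = 80.553416.

80.553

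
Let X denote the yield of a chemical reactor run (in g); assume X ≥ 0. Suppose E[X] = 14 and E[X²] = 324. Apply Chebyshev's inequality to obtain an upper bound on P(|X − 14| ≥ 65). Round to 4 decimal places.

Var(X) = E[X²] − (E[X])² = 324 − 196 = 128.
Chebyshev's inequality: P(|X − μ| ≥ t) ≤ Var(X)/t² = 128/4225 = 0.0303.

0.0303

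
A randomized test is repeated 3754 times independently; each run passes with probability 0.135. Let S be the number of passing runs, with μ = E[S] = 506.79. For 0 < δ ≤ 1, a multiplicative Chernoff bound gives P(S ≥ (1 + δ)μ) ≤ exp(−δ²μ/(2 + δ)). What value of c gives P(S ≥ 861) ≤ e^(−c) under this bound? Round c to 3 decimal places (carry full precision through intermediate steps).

91.728

Write 861 = (1 + δ)μ, so δ = 861/506.79 − 1 = 0.6989286…
Then the exponent is δ²μ/(2 + δ) = (861 − μ)² / (μ·(2 + δ)) = 91.728061.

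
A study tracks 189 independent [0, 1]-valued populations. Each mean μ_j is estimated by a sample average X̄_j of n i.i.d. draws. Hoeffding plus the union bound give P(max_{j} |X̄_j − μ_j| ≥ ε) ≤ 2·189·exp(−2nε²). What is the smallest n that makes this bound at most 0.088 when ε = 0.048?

Need 2·189·exp(−2nε²) ≤ 0.088, i.e. exp(−2nε²) ≤ 0.088/378.
So 2nε² ≥ ln(378/0.088) = 8.365313.
Hence n ≥ 8.365313/(2·0.048²) = 1815.389.
The smallest integer n is 1816.

1816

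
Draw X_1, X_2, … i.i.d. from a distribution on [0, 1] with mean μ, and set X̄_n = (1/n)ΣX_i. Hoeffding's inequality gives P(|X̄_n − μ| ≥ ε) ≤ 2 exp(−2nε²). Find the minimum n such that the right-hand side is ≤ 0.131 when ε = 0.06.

Require 2·exp(−2nε²) ≤ 0.131, i.e. 2nε² ≥ ln(2/0.131) = 2.725705.
So n ≥ 2.725705 / (2·0.06²) = 378.570.
The smallest integer n is 379.

379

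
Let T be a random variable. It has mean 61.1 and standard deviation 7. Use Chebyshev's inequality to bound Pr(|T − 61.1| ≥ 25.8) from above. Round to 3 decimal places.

Chebyshev: Pr(|T − μ| ≥ t) ≤ Var(T)/t².
Var(T) = σ² = 7² = 49.
Bound = 49 / 665.64 = 0.0736.

0.074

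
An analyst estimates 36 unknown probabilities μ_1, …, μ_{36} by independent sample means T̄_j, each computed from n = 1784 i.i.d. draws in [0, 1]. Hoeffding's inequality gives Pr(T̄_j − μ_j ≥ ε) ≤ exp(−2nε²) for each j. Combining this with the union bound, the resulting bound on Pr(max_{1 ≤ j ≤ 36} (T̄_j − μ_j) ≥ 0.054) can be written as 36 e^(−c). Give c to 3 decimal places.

10.404

Union bound over the 36 events: Pr(max_{1 ≤ j ≤ 36} (T̄_j − μ_j) ≥ 0.054) ≤ 36·exp(−2nε²) = 36 exp(−2·1784·0.054²).
So c = 2·1784·0.054² = 10.4043.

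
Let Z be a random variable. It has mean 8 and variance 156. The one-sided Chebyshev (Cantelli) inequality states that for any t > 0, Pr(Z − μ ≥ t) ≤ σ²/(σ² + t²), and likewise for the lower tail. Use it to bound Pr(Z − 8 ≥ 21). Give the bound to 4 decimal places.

0.2613

Here σ² = 156 and t = 21, so σ² + t² = 597.
Cantelli's bound: 156/597 = 0.2613.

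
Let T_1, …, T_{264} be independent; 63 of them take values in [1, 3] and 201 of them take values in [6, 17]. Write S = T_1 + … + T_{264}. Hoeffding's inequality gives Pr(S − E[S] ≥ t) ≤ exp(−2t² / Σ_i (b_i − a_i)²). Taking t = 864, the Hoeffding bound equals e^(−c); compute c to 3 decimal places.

Σ(b_i − a_i)² = 63·2² + 201·11² = 24573.
c = 2t² / 24573 = 2·864² / 24573 = 60.7574.

60.757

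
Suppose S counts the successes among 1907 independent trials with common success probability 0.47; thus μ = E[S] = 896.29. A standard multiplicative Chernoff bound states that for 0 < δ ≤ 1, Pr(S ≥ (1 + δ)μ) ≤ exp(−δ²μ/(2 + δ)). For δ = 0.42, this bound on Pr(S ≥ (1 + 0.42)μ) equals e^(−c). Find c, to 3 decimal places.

c = δ²μ/(2 + δ) = 0.42²·896.29/(2 + 0.42) = 65.3329.

65.333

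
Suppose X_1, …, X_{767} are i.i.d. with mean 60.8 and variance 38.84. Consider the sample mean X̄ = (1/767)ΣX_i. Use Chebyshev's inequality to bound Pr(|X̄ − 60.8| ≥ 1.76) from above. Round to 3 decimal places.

Var(X̄) = Var(X_i)/n = 38.84/767 = 0.050639.
Chebyshev: Pr(|X̄ − 60.8| ≥ 1.76) ≤ Var(X̄)/(1.76)² = 38.84/(767·1.76²) = 0.0163.

0.016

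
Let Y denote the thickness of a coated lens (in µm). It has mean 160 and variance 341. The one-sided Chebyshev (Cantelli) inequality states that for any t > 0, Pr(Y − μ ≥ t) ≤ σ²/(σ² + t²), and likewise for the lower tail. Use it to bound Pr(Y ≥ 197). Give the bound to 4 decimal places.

Here σ² = 341 and t = 37, so σ² + t² = 1710.
Cantelli's bound: 341/1710 = 0.1994.

0.1994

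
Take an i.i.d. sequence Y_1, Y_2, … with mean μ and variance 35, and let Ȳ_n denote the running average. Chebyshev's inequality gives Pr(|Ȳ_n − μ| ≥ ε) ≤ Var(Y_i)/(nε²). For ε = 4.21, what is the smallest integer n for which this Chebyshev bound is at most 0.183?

Require 35/(n·4.21²) ≤ 0.183, i.e. n ≥ 35/(0.183·4.21²) = 10.791.
The smallest integer n is 11.

11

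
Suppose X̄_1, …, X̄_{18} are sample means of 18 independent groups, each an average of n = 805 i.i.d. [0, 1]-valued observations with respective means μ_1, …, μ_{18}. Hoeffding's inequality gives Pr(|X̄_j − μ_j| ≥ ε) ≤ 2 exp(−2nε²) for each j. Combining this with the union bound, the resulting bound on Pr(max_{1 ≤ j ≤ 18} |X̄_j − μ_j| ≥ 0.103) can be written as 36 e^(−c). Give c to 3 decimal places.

Union bound over the 18 events: Pr(max_{1 ≤ j ≤ 18} |X̄_j − μ_j| ≥ 0.103) ≤ 18·2·exp(−2nε²) = 36 exp(−2·805·0.103²).
So c = 2·805·0.103² = 17.0805.

17.080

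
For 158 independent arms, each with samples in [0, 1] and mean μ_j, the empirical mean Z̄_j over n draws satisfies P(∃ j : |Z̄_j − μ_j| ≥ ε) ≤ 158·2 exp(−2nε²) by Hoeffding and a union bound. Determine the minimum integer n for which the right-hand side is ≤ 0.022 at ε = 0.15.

Need 2·158·exp(−2nε²) ≤ 0.022, i.e. exp(−2nε²) ≤ 0.022/316.
So 2nε² ≥ ln(316/0.022) = 9.572455.
Hence n ≥ 9.572455/(2·0.15²) = 212.721.
The smallest integer n is 213.

213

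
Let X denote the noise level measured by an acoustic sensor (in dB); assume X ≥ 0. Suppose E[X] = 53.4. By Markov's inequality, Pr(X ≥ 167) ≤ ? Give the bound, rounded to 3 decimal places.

0.320

Markov's inequality: for a non-negative random variable, Pr(X ≥ a) ≤ E[X]/a.
Here E[X] = 53.4 and a = 167, so the bound is 53.4/167 = 0.3198.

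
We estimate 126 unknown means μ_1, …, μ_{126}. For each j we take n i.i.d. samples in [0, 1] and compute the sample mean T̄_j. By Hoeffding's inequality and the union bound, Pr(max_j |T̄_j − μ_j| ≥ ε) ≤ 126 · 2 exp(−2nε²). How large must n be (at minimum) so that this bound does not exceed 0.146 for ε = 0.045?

1841

Need 2·126·exp(−2nε²) ≤ 0.146, i.e. exp(−2nε²) ≤ 0.146/252.
So 2nε² ≥ ln(252/0.146) = 7.453578.
Hence n ≥ 7.453578/(2·0.045²) = 1840.390.
The smallest integer n is 1841.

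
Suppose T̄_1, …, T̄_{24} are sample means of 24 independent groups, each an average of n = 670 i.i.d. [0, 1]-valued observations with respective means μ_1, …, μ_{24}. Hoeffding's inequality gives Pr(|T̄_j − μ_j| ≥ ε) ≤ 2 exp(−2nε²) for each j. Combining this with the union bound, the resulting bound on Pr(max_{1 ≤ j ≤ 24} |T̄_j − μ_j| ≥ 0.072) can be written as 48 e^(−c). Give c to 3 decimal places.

6.947

Union bound over the 24 events: Pr(max_{1 ≤ j ≤ 24} |T̄_j − μ_j| ≥ 0.072) ≤ 24·2·exp(−2nε²) = 48 exp(−2·670·0.072²).
So c = 2·670·0.072² = 6.9466.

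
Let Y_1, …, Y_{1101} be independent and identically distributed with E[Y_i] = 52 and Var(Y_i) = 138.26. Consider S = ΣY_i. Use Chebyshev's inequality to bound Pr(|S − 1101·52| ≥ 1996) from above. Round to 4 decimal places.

0.0382

Var(S) = n·Var(Y_i) = 1101·138.26 = 152224.26.
Chebyshev: Pr(|S − 1101·52| ≥ 1996) ≤ Var(S)/1996² = 152224.26/3984016 = 0.0382.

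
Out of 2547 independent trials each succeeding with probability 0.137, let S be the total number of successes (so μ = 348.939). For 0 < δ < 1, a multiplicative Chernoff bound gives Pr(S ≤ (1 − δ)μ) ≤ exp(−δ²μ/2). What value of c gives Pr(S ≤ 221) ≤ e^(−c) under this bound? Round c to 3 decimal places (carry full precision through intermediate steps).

23.455

Write 221 = (1 − δ)μ, so δ = 1 − 221/348.939 = 0.3666515…
Then the exponent is δ²μ/2 = (μ − 221)²/(2μ) = 23.454512.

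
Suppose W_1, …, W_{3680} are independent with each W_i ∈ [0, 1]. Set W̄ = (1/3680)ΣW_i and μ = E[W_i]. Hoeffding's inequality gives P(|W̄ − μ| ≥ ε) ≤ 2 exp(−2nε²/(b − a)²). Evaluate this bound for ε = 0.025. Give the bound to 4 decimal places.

Exponent: 2nε²/(b − a)² = 2·3680·0.025² / 1² = 4.60000.
Bound = 2·exp(−4.60000) = 0.02010.

0.0201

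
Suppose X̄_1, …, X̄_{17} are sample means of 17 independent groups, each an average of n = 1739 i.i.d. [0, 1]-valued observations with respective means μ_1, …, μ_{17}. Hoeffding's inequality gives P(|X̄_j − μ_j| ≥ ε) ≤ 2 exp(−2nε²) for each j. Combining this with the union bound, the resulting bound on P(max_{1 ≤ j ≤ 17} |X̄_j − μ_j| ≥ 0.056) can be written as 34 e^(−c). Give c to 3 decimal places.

Union bound over the 17 events: P(max_{1 ≤ j ≤ 17} |X̄_j − μ_j| ≥ 0.056) ≤ 17·2·exp(−2nε²) = 34 exp(−2·1739·0.056²).
So c = 2·1739·0.056² = 10.9070.

10.907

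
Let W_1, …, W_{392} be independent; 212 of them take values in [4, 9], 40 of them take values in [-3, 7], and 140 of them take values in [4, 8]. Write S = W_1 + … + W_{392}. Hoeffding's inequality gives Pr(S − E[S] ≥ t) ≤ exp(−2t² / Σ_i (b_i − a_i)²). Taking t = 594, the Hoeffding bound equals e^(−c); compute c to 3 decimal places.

Σ(b_i − a_i)² = 212·5² + 40·10² + 140·4² = 11540.
c = 2t² / 11540 = 2·594² / 11540 = 61.1501.

61.150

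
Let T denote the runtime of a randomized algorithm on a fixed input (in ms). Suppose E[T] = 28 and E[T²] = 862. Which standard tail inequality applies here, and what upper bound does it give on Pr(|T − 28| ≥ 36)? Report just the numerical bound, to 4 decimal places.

The first two moments determine the variance, so Chebyshev's inequality is the sharpest standard bound available.
Var(T) = E[T²] − (E[T])² = 862 − 784 = 78.
Chebyshev's inequality: Pr(|T − μ| ≥ t) ≤ Var(T)/t² = 78/1296 = 0.0602.

0.0602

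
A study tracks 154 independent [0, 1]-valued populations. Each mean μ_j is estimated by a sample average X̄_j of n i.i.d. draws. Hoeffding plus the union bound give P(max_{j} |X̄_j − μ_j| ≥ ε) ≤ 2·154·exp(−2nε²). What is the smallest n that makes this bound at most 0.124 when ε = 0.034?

Need 2·154·exp(−2nε²) ≤ 0.124, i.e. exp(−2nε²) ≤ 0.124/308.
So 2nε² ≥ ln(308/0.124) = 7.817573.
Hence n ≥ 7.817573/(2·0.034²) = 3381.303.
The smallest integer n is 3382.

3382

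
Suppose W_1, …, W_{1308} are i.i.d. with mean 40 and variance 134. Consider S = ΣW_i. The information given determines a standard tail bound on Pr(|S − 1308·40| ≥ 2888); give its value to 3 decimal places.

0.021

With mean and variance of each term known, Chebyshev's inequality bounds the deviation of the sum (or sample mean).
Var(S) = n·Var(W_i) = 1308·134 = 175272.
Chebyshev: Pr(|S − 1308·40| ≥ 2888) ≤ Var(S)/2888² = 175272/8340544 = 0.0210.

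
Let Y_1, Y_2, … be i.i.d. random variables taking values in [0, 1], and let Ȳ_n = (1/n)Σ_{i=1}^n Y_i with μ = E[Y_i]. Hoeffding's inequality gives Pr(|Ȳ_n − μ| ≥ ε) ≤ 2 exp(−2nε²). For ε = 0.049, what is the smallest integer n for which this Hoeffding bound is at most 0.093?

639

Require 2·exp(−2nε²) ≤ 0.093, i.e. 2nε² ≥ ln(2/0.093) = 3.068303.
So n ≥ 3.068303 / (2·0.049²) = 638.964.
The smallest integer n is 639.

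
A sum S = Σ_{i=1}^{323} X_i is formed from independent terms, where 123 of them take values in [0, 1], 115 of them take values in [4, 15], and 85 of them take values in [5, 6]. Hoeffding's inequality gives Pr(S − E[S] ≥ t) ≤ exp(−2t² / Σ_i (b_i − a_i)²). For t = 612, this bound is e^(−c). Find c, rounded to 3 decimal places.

Σ(b_i − a_i)² = 123·1² + 115·11² + 85·1² = 14123.
c = 2t² / 14123 = 2·612² / 14123 = 53.0403.

53.040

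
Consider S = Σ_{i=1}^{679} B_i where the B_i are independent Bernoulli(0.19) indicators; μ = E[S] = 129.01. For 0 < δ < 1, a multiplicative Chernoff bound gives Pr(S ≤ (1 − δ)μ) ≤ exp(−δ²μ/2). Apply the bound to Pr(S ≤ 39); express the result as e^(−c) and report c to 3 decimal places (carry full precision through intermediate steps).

31.400

Write 39 = (1 − δ)μ, so δ = 1 − 39/129.01 = 0.6976979…
Then the exponent is δ²μ/2 = (μ − 39)²/(2μ) = 31.399892.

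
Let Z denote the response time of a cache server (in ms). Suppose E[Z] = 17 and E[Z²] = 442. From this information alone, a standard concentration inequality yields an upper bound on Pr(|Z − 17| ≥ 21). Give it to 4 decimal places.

0.3469

The first two moments determine the variance, so Chebyshev's inequality is the sharpest standard bound available.
Var(Z) = E[Z²] − (E[Z])² = 442 − 289 = 153.
Chebyshev's inequality: Pr(|Z − μ| ≥ t) ≤ Var(Z)/t² = 153/441 = 0.3469.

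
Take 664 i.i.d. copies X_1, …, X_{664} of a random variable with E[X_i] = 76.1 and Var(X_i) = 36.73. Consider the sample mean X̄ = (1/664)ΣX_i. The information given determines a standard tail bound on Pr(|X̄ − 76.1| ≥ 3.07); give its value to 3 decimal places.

0.006

With mean and variance of each term known, Chebyshev's inequality bounds the deviation of the sum (or sample mean).
Var(X̄) = Var(X_i)/n = 36.73/664 = 0.055316.
Chebyshev: Pr(|X̄ − 76.1| ≥ 3.07) ≤ Var(X̄)/(3.07)² = 36.73/(664·3.07²) = 0.0059.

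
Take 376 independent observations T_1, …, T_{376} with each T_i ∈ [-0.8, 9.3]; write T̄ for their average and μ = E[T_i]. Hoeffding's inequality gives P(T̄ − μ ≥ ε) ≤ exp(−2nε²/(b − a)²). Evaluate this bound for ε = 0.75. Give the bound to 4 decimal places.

Exponent: 2nε²/(b − a)² = 2·376·0.75² / 10.1² = 4.14665.
Bound = exp(−4.14665) = 0.01582.

0.0158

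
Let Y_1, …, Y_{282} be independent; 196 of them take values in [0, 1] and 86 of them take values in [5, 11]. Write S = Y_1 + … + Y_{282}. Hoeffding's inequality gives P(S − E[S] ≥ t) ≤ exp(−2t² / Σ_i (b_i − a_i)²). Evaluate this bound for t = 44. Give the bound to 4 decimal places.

0.3085

Σ(b_i − a_i)² = 196·1² + 86·6² = 3292.
Exponent = 2·44² / 3292 = 1.17618.
Bound = exp(−1.17618) = 0.30845.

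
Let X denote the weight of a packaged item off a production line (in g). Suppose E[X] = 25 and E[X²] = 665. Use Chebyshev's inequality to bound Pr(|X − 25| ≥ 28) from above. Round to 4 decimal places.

0.0510

Var(X) = E[X²] − (E[X])² = 665 − 625 = 40.
Chebyshev's inequality: Pr(|X − μ| ≥ t) ≤ Var(X)/t² = 40/784 = 0.0510.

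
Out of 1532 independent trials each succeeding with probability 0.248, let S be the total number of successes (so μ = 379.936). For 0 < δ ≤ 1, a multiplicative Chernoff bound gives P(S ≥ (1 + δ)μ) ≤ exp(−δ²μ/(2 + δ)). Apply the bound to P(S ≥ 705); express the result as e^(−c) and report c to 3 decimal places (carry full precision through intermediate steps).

97.394

Write 705 = (1 + δ)μ, so δ = 705/379.936 − 1 = 0.8555757…
Then the exponent is δ²μ/(2 + δ) = (705 − μ)² / (μ·(2 + δ)) = 97.394320.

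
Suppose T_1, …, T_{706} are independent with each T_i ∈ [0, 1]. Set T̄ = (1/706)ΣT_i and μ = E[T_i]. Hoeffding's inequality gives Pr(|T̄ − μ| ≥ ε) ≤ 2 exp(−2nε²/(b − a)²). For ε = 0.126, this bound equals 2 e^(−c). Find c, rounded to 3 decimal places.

22.417

c = 2nε²/(b − a)² = 2·706·0.126² / 1² = 22.4169.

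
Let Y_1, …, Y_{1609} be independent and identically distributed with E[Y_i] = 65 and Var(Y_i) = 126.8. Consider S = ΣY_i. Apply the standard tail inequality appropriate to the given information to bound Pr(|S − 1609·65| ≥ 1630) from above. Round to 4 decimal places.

With mean and variance of each term known, Chebyshev's inequality bounds the deviation of the sum (or sample mean).
Var(S) = n·Var(Y_i) = 1609·126.8 = 204021.2.
Chebyshev: Pr(|S − 1609·65| ≥ 1630) ≤ Var(S)/1630² = 204021.2/2656900 = 0.0768.

0.0768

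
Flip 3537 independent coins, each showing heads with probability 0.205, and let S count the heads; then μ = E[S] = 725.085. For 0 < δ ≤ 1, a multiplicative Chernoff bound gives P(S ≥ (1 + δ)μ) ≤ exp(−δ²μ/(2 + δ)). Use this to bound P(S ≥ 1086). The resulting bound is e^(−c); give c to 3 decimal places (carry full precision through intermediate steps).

Write 1086 = (1 + δ)μ, so δ = 1086/725.085 − 1 = 0.4977554…
Then the exponent is δ²μ/(2 + δ) = (1086 − μ)² / (μ·(2 + δ)) = 71.923536.

71.924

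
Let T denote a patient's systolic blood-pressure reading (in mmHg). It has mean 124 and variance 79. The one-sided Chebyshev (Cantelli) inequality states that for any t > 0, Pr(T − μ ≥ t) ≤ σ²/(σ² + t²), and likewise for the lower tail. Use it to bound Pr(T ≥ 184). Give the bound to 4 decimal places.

0.0215

Here σ² = 79 and t = 60, so σ² + t² = 3679.
Cantelli's bound: 79/3679 = 0.0215.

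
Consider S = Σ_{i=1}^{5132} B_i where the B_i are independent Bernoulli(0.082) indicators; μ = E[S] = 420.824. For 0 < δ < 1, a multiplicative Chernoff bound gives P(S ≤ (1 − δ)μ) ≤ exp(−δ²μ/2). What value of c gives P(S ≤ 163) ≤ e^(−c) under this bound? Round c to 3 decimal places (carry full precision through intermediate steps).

78.980

Write 163 = (1 − δ)μ, so δ = 1 − 163/420.824 = 0.6126647…
Then the exponent is δ²μ/2 = (μ − 163)²/(2μ) = 78.979829.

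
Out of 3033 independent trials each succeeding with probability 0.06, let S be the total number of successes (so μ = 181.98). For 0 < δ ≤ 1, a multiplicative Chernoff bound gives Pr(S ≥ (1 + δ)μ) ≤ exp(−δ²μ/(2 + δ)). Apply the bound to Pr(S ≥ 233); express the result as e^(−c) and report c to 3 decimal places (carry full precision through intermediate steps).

Write 233 = (1 + δ)μ, so δ = 233/181.98 − 1 = 0.2803605…
Then the exponent is δ²μ/(2 + δ) = (233 − μ)² / (μ·(2 + δ)) = 6.272689.

6.273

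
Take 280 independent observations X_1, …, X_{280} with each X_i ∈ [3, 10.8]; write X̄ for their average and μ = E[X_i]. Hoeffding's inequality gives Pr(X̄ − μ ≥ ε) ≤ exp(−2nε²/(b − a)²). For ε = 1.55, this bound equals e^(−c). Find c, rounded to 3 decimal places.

22.114

c = 2nε²/(b − a)² = 2·280·1.55² / 7.8² = 22.1137.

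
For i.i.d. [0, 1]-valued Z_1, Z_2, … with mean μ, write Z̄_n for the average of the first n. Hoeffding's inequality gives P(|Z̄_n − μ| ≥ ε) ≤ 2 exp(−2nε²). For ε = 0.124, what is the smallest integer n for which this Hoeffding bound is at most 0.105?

96

Require 2·exp(−2nε²) ≤ 0.105, i.e. 2nε² ≥ ln(2/0.105) = 2.946942.
So n ≥ 2.946942 / (2·0.124²) = 95.829.
The smallest integer n is 96.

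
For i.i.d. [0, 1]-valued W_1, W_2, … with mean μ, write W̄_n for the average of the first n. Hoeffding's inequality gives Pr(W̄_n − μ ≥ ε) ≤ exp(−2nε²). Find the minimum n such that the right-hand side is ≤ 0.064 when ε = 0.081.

210

Require exp(−2nε²) ≤ 0.064, i.e. 2nε² ≥ ln(1/0.064) = 2.748872.
So n ≥ 2.748872 / (2·0.081²) = 209.486.
The smallest integer n is 210.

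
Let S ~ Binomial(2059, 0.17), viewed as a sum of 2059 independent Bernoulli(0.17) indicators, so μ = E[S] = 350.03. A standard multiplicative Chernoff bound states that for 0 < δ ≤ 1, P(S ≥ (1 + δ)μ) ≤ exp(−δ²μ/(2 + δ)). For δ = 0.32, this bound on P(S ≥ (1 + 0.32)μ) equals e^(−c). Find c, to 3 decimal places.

15.450

c = δ²μ/(2 + δ) = 0.32²·350.03/(2 + 0.32) = 15.4496.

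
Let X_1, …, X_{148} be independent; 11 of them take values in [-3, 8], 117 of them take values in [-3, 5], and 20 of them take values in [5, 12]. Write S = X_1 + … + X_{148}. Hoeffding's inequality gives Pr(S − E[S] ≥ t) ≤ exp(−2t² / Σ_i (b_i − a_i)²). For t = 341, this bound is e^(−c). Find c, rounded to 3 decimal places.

23.733

Σ(b_i − a_i)² = 11·11² + 117·8² + 20·7² = 9799.
c = 2t² / 9799 = 2·341² / 9799 = 23.7332.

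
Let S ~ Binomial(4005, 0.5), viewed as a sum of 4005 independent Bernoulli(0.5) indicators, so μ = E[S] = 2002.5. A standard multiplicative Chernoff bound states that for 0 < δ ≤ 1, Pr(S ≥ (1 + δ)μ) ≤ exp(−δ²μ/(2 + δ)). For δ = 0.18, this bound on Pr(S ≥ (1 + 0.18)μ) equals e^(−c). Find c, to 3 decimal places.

c = δ²μ/(2 + δ) = 0.18²·2002.5/(2 + 0.18) = 29.7619.

29.762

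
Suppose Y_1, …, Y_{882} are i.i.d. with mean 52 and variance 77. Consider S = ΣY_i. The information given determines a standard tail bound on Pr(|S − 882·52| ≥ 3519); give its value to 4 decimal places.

With mean and variance of each term known, Chebyshev's inequality bounds the deviation of the sum (or sample mean).
Var(S) = n·Var(Y_i) = 882·77 = 67914.
Chebyshev: Pr(|S − 882·52| ≥ 3519) ≤ Var(S)/3519² = 67914/12383361 = 0.0055.

0.0055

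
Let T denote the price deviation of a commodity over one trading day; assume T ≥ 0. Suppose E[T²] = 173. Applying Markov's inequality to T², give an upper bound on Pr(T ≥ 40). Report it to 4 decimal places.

0.1081

Since T ≥ 0, the event {T ≥ 40} is the same as {T² ≥ 1600}.
Markov's inequality applied to T² gives Pr(T² ≥ 1600) ≤ E[T²]/1600 = 173/1600 = 0.1081.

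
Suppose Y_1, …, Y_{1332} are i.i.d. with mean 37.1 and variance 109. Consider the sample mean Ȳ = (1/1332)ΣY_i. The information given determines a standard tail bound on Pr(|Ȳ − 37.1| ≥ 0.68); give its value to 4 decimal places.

0.1770

With mean and variance of each term known, Chebyshev's inequality bounds the deviation of the sum (or sample mean).
Var(Ȳ) = Var(Y_i)/n = 109/1332 = 0.081832.
Chebyshev: Pr(|Ȳ − 37.1| ≥ 0.68) ≤ Var(Ȳ)/(0.68)² = 109/(1332·0.68²) = 0.1770.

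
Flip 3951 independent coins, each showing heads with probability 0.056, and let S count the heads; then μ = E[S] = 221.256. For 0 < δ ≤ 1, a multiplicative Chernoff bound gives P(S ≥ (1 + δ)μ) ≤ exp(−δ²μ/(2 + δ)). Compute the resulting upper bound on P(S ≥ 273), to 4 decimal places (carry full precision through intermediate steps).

Write 273 = (1 + δ)μ, so δ = 273/221.256 − 1 = 0.2338648…
Then the exponent is δ²μ/(2 + δ) = (273 − μ)² / (μ·(2 + δ)) = 5.417115.
Bound = exp(−5.417115) = 0.00444.

0.0044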